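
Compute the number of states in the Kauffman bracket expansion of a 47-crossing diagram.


Each crossing contributes 2 choices (A-smoothing or B-smoothing).
Total states = 2^47 = 140737488355328

140737488355328


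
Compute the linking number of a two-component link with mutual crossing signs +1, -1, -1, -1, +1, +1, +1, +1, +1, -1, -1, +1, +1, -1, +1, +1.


Step 1: Count positive crossings: 10
Step 2: Count negative crossings: 6
Step 3: Sum of signs = 10 - 6 = 4
Step 4: Linking number = sum/2 = 4/2 = 2

2


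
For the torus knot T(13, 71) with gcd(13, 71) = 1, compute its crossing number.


For a torus knot T(p, q) with gcd(p,q)=1,
the crossing number is min(p*(q-1), q*(p-1)).
p*(q-1) = 13*70 = 910
q*(p-1) = 71*12 = 852
min(910, 852) = 852

852


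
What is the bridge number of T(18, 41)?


The bridge number of T(p,q) is min(p,q).
min(18, 41) = 18

18


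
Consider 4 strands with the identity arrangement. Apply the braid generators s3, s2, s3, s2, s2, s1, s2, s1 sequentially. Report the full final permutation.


Starting with identity [1, 2, 3, 4].
Apply generators in sequence:
  After s3: [1, 2, 4, 3]
  After s2: [1, 4, 2, 3]
  After s3: [1, 4, 3, 2]
  After s2: [1, 3, 4, 2]
  After s2: [1, 4, 3, 2]
  After s1: [4, 1, 3, 2]
  After s2: [4, 3, 1, 2]
  After s1: [3, 4, 1, 2]
Final permutation: [3, 4, 1, 2]

[3, 4, 1, 2]


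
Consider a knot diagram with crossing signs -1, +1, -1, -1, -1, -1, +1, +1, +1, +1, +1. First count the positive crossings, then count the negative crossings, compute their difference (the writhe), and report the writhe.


Step 1: Count positive crossings (+1).
Positive crossings: 6
Step 2: Count negative crossings (-1).
Negative crossings: 5
Step 3: Writhe = (positive) - (negative)
w = 6 - 5 = 1
Step 4: |w| = 1, and w is positive

1


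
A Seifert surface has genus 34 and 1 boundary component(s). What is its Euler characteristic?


chi = 2 - 2g - b
= 2 - 2*34 - 1
= 2 - 68 - 1 = -67

-67


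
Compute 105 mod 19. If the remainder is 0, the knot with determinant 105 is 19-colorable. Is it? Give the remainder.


Step 1: A knot is p-colorable if and only if p divides its determinant.
Step 2: Compute 105 mod 19.
105 = 5 * 19 + 10
Step 3: 105 mod 19 = 10
Step 4: The knot is 19-colorable: no

10


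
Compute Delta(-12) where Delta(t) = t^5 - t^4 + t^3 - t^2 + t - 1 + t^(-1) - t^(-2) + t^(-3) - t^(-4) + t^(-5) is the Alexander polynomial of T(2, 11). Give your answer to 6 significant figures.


Substituting t = -12 into Delta(t) = t^5 - t^4 + t^3 - t^2 + t - 1 + t^(-1) - t^(-2) + t^(-3) - t^(-4) + t^(-5):
Term values: (-248832) + (-20736) + (-1728) + (-144) + (-12) + (-1) + (-0.0833333) + (-0.00694444) + (-0.000578704) + (-4.82253e-05) + (-4.01878e-06)
Sum = -271453.0909
Rounded to 6 significant figures: -271453

-271453


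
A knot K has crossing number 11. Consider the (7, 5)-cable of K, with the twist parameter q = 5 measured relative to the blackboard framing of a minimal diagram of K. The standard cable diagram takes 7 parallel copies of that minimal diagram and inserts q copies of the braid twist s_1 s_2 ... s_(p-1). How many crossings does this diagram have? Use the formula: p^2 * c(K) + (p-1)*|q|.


Step 1: Each of the c(K) crossings of the companion diagram becomes p*p = p^2 crossings among the p parallel strands, and each of the |q| twists s_1 s_2 ... s_(p-1) adds (p-1) crossings.
  Crossings = p^2 * c(K) + (p-1)*|q|
Step 2: = 7^2 * 11 + (7-1)*5
Step 3: = 49*11 + 6*5
Step 4: = 539 + 30 = 569

569


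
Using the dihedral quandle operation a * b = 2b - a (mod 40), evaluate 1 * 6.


1 * 6 = 2*6 - 1 mod 40
= 12 - 1 mod 40
= 11 mod 40 = 11

11


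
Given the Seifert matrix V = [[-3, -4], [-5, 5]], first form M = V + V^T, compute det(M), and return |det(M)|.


Step 1: Form V + V^T where V = [[-3, -4], [-5, 5]]
  V^T = [[-3, -5], [-4, 5]]
  V + V^T = [[-6, -9], [-9, 10]]
Step 2: det(V + V^T) = (-6)*10 - (-9)*(-9)
  = -60 - 81 = -141
Step 3: Knot determinant = |det(V + V^T)| = |-141| = 141

141


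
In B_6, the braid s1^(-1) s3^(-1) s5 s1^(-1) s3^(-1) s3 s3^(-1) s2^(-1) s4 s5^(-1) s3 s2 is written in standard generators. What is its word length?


The word length counts the number of generators (including inverses).
Listing each generator: s1^(-1), s3^(-1), s5, s1^(-1), s3^(-1), s3, s3^(-1), s2^(-1), s4, s5^(-1), s3, s2
There are 12 generators in this braid word.

12


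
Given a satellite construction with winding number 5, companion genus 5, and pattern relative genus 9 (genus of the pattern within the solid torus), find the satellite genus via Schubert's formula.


Schubert: g(satellite) = g_rel(pattern) + |winding| * g(companion),
where g_rel(pattern) is the genus of the pattern relative to the solid torus.
= 9 + 5 * 5
= 9 + 25 = 34

34


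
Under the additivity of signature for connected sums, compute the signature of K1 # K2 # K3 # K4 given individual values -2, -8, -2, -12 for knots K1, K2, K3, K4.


The signature is additive under connected sum.
signature(K1 # K2 # K3 # K4) = (-2) + (-8) + (-2) + (-12)
= -24

-24


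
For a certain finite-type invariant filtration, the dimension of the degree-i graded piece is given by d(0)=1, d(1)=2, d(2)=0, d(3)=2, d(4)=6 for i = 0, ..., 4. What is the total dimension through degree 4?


Total dimension = d(0) + d(1) + ... + d(4)
= 1 + 2 + 0 + 2 + 6
= 11

11


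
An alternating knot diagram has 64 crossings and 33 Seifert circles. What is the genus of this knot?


For alternating knots, g = (c - s + 1)/2.
= (64 - 33 + 1)/2
= 32/2 = 16

16


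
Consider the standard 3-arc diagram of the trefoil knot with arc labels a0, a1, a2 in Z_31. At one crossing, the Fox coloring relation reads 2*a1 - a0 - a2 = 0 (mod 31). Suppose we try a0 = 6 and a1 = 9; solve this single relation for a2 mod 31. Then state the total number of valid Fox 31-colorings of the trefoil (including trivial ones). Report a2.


Step 1: Apply the given crossing relation 2*a1 - a0 - a2 = 0 (mod 31).
  a2 = 2*a1 - a0 mod 31
  a2 = 2*9 - 6 mod 31
  a2 = 18 - 6 mod 31
  a2 = 12 mod 31 = 12
Step 2: The trefoil has determinant 3.
  Number of Fox p-colorings (p prime) is p^2 if p = 3, else p.
  Since 31 does not divide 3, only trivial (constant) colorings exist.
  (So the trial a0 = 6, a1 = 9 with a0 != a1 does NOT extend to a valid coloring of the whole trefoil: the other two crossing relations require 3*(a1 - a0) = 0 (mod 31), which fails.)
  Total colorings = 31
Step 3: a2 = 12, total Fox 31-colorings = 31

12


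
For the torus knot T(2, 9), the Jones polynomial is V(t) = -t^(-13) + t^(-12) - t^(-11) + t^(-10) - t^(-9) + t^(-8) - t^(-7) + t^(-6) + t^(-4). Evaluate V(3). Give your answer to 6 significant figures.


Substituting t = 3 into V(t) = -t^(-13) + t^(-12) - t^(-11) + t^(-10) - t^(-9) + t^(-8) - t^(-7) + t^(-6) + t^(-4):
  (-)t^(-13) = -6.27225e-07
  (+)t^(-12) = 1.88168e-06
  (-)t^(-11) = -5.64503e-06
  (+)t^(-10) = 1.69351e-05
  (-)t^(-9) = -5.08053e-05
  (+)t^(-8) = 0.000152416
  (-)t^(-7) = -0.000457247
  (+)t^(-6) = 0.00137174
  (+)t^(-4) = 0.0123457
Sum = (-6.27225e-07) + (1.88168e-06) + (-5.64503e-06) + (1.69351e-05) + (-5.08053e-05) + (0.000152416) + (-0.000457247) + (0.00137174) + (0.0123457)
= 0.01337432879
Rounded to 6 significant figures: 0.0133743

0.0133743


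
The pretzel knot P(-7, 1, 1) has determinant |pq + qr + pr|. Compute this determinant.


Step 1: Compute pq + qr + pr.
pq = (-7)*1 = -7
qr = 1*1 = 1
pr = (-7)*1 = -7
pq + qr + pr = -7 + 1 + (-7) = -13
Step 2: Take absolute value.
det(P(-7,1,1)) = |-13| = 13

13


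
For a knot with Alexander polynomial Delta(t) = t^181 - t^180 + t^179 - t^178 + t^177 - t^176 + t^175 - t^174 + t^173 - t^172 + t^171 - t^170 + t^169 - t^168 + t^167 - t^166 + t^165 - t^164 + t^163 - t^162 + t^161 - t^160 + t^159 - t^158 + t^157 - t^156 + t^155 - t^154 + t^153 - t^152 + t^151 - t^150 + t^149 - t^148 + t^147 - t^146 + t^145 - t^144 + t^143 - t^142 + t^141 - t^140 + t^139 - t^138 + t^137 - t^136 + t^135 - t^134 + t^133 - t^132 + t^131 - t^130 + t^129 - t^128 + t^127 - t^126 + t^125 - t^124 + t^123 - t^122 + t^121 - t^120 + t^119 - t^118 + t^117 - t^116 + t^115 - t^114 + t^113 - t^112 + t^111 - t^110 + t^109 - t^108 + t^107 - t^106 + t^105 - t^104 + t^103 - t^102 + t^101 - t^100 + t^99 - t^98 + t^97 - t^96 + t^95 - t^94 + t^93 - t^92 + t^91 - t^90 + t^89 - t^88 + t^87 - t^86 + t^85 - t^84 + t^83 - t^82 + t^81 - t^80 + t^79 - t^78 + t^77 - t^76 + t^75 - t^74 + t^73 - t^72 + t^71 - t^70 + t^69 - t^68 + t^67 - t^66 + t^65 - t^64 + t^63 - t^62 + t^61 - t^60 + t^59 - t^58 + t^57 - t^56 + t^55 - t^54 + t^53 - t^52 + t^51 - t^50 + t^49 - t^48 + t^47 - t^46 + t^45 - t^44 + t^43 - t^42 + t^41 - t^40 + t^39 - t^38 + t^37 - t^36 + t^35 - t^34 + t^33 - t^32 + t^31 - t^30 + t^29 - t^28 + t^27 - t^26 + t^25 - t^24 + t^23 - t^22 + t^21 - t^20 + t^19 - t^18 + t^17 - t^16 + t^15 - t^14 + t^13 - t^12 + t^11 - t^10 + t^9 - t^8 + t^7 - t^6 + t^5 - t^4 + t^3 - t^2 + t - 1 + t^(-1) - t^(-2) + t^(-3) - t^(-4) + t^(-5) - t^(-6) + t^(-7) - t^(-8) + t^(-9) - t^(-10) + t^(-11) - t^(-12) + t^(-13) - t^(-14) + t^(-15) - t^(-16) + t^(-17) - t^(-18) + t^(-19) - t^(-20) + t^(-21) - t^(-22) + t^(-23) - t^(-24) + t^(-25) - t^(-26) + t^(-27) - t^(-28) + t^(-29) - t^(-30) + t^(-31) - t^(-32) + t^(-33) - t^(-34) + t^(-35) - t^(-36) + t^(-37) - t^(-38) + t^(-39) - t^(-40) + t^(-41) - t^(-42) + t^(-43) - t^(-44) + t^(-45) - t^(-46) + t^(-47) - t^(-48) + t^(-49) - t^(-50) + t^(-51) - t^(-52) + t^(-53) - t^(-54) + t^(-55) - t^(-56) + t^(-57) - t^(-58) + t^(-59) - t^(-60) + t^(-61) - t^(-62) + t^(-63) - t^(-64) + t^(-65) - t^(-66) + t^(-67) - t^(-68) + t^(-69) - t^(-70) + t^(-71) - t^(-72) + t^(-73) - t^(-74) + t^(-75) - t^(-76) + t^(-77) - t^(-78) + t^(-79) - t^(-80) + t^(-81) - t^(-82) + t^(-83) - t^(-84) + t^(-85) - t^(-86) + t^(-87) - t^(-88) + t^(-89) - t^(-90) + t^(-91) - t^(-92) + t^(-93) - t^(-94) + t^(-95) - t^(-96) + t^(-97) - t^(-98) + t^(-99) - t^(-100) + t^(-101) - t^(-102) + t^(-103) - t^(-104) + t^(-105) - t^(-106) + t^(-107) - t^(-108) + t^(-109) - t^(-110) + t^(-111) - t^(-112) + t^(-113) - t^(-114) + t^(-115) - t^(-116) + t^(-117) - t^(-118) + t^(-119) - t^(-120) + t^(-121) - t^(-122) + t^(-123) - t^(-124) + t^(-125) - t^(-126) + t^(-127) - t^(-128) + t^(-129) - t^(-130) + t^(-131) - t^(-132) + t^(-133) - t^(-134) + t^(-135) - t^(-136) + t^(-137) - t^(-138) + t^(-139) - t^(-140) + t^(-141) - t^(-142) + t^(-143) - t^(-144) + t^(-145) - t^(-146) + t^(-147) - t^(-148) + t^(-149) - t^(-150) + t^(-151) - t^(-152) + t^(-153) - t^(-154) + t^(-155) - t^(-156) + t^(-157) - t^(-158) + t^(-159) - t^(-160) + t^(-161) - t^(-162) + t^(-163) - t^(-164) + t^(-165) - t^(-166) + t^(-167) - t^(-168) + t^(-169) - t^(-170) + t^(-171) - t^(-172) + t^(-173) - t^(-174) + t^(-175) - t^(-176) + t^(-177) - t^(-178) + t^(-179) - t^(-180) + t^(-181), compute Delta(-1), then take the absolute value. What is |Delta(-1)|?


Step 1: The polynomial has 363 terms with alternating signs, exponents from 181 down to -181.
Step 2: Substitute t = -1. The i-th term has coefficient (-1)^i and exponent (m-i),
  so its value is (-1)^i * (-1)^(m-i) = (-1)^m = -1 for every i.
Step 3: All 363 terms equal -1, so Delta(-1) = 363 * (-1) = -363
Step 4: |Delta(-1)| = 363

363


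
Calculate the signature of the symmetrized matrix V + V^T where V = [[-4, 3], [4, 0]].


Step 1: V + V^T = [[-8, 7], [7, 0]]
Step 2: trace = -8, det = -49
Step 3: Discriminant = (-8)^2 - 4*(-49) = 260
Step 4: Eigenvalues: 4.06226, -12.0623
Step 5: Signature = (# positive eigenvalues) - (# negative eigenvalues) = 0

0


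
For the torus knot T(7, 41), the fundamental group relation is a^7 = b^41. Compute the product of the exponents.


The relation is a^7 = b^41.
Product of exponents = 7 * 41
= 287

287


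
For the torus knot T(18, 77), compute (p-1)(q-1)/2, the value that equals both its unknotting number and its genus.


For a torus knot T(p,q), both the unknotting number and genus equal (p-1)(q-1)/2.
= (18-1)(77-1)/2
= 17*76/2
= 1292/2 = 646

646


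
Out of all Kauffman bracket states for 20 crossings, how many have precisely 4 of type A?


We choose which 4 of 20 crossings get A-smoothings.
C(20, 4) = 20! / (4! * 16!)
= 4845

4845


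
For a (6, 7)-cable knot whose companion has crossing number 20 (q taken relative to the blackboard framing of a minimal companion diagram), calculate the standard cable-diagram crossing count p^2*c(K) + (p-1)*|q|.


Step 1: Each of the c(K) crossings of the companion diagram becomes p*p = p^2 crossings among the p parallel strands, and each of the |q| twists s_1 s_2 ... s_(p-1) adds (p-1) crossings.
  Crossings = p^2 * c(K) + (p-1)*|q|
Step 2: = 6^2 * 20 + (6-1)*7
Step 3: = 36*20 + 5*7
Step 4: = 720 + 35 = 755

755


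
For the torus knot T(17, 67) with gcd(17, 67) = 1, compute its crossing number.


For a torus knot T(p, q) with gcd(p,q)=1,
the crossing number is min(p*(q-1), q*(p-1)).
p*(q-1) = 17*66 = 1122
q*(p-1) = 67*16 = 1072
min(1122, 1072) = 1072

1072


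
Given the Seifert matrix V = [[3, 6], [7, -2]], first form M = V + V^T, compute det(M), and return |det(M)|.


Step 1: Form V + V^T where V = [[3, 6], [7, -2]]
  V^T = [[3, 7], [6, -2]]
  V + V^T = [[6, 13], [13, -4]]
Step 2: det(V + V^T) = 6*(-4) - 13*13
  = -24 - 169 = -193
Step 3: Knot determinant = |det(V + V^T)| = |-193| = 193

193


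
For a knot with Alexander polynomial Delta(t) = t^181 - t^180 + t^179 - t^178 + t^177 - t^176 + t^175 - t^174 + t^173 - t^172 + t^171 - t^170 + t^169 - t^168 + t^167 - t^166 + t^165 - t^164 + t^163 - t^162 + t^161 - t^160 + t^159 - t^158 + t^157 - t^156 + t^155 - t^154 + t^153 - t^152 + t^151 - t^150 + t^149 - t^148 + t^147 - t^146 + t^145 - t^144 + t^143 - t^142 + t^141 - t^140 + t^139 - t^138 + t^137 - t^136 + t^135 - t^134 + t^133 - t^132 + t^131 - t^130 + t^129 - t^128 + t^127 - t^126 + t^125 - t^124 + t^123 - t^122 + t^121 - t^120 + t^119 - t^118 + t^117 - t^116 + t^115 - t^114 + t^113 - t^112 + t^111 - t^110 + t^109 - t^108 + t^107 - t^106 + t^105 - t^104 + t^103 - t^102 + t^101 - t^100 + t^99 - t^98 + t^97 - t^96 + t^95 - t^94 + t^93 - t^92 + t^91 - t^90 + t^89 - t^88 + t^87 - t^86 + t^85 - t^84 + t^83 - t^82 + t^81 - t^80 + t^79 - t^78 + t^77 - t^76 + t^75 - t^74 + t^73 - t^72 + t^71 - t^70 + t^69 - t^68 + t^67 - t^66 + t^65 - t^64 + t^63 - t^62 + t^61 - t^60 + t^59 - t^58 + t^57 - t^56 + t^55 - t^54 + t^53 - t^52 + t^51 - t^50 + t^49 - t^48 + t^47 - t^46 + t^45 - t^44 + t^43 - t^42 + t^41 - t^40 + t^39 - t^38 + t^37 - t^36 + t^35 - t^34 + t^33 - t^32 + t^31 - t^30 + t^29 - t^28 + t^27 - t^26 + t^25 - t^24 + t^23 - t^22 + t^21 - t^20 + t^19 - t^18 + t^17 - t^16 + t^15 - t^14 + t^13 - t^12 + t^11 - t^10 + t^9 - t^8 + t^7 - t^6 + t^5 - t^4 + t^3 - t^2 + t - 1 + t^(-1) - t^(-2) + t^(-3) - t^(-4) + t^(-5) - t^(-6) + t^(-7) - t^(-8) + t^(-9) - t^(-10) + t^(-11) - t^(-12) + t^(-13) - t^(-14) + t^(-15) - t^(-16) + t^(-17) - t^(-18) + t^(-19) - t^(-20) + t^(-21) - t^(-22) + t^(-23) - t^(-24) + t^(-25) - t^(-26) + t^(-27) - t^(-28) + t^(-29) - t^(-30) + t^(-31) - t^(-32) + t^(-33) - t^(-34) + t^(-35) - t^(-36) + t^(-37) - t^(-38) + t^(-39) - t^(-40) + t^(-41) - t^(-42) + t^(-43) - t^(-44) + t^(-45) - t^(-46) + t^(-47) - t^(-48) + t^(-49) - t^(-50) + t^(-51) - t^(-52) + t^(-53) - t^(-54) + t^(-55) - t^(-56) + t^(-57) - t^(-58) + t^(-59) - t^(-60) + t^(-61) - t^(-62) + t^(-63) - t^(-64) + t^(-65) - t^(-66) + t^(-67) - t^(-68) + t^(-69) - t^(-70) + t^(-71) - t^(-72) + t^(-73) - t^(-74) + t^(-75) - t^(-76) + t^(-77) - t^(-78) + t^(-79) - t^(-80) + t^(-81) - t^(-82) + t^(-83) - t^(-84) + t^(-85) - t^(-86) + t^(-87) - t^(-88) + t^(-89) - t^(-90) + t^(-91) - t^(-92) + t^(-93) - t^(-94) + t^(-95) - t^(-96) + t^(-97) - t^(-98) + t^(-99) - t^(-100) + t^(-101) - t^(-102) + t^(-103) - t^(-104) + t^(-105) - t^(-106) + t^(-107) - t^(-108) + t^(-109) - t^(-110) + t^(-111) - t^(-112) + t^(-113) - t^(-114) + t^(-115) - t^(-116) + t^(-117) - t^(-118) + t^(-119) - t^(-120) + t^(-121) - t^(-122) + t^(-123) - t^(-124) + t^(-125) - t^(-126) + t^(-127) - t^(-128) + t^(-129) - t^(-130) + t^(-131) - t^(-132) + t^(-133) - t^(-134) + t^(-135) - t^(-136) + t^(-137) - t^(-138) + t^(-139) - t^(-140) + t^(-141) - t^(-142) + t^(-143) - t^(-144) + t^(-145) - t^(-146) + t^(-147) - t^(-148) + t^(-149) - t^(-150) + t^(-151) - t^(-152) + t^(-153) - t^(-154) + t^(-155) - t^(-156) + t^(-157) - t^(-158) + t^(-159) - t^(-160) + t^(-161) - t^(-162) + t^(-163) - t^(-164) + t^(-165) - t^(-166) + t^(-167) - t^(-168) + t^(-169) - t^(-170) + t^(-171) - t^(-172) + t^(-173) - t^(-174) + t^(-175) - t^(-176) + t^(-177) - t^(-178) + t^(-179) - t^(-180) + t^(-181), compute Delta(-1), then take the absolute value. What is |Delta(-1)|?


Step 1: The polynomial has 363 terms with alternating signs, exponents from 181 down to -181.
Step 2: Substitute t = -1. The i-th term has coefficient (-1)^i and exponent (m-i),
  so its value is (-1)^i * (-1)^(m-i) = (-1)^m = -1 for every i.
Step 3: All 363 terms equal -1, so Delta(-1) = 363 * (-1) = -363
Step 4: |Delta(-1)| = 363

363


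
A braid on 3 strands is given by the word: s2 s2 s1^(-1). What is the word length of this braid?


The word length counts the number of generators (including inverses).
Listing each generator: s2, s2, s1^(-1)
There are 3 generators in this braid word.

3


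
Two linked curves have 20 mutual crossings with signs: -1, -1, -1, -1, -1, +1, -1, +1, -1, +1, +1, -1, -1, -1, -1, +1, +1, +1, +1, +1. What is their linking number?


Step 1: Count positive crossings: 9
Step 2: Count negative crossings: 11
Step 3: Sum of signs = 9 - 11 = -2
Step 4: Linking number = sum/2 = -2/2 = -1

-1


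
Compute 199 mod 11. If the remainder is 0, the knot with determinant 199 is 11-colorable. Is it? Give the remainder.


Step 1: A knot is p-colorable if and only if p divides its determinant.
Step 2: Compute 199 mod 11.
199 = 18 * 11 + 1
Step 3: 199 mod 11 = 1
Step 4: The knot is 11-colorable: no

1


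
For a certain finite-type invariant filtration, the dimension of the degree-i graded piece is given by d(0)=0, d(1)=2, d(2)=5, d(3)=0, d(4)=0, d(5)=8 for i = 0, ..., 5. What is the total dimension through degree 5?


Total dimension = d(0) + d(1) + ... + d(5)
= 0 + 2 + 5 + 0 + 0 + 8
= 15

15


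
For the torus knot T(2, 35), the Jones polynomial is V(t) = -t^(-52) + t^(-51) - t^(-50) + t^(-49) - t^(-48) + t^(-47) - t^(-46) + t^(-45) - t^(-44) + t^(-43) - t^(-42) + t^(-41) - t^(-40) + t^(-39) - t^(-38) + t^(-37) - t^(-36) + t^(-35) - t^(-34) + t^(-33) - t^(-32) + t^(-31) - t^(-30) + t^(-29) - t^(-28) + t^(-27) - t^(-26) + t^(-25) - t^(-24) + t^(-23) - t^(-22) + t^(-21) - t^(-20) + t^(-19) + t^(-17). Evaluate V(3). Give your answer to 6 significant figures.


Substituting t = 3 into V(t) = -t^(-52) + t^(-51) - t^(-50) + t^(-49) - t^(-48) + t^(-47) - t^(-46) + t^(-45) - t^(-44) + t^(-43) - t^(-42) + t^(-41) - t^(-40) + t^(-39) - t^(-38) + t^(-37) - t^(-36) + t^(-35) - t^(-34) + t^(-33) - t^(-32) + t^(-31) - t^(-30) + t^(-29) - t^(-28) + t^(-27) - t^(-26) + t^(-25) - t^(-24) + t^(-23) - t^(-22) + t^(-21) - t^(-20) + t^(-19) + t^(-17):
  (-)t^(-52) = -1.54773e-25
  (+)t^(-51) = 4.64319e-25
  (-)t^(-50) = -1.39296e-24
  (+)t^(-49) = 4.17887e-24
  (-)t^(-48) = -1.25366e-23
  (+)t^(-47) = 3.76098e-23
  (-)t^(-46) = -1.12829e-22
  (+)t^(-45) = 3.38488e-22
  (-)t^(-44) = -1.01546e-21
  (+)t^(-43) = 3.04639e-21
  (-)t^(-42) = -9.13918e-21
  (+)t^(-41) = 2.74175e-20
  (-)t^(-40) = -8.22526e-20
  (+)t^(-39) = 2.46758e-19
  (-)t^(-38) = -7.40274e-19
  (+)t^(-37) = 2.22082e-18
  (-)t^(-36) = -6.66246e-18
  (+)t^(-35) = 1.99874e-17
  (-)t^(-34) = -5.99622e-17
  (+)t^(-33) = 1.79887e-16
  (-)t^(-32) = -5.3966e-16
  (+)t^(-31) = 1.61898e-15
  (-)t^(-30) = -4.85694e-15
  (+)t^(-29) = 1.45708e-14
  (-)t^(-28) = -4.37124e-14
  (+)t^(-27) = 1.31137e-13
  (-)t^(-26) = -3.93412e-13
  (+)t^(-25) = 1.18024e-12
  (-)t^(-24) = -3.54071e-12
  (+)t^(-23) = 1.06221e-11
  (-)t^(-22) = -3.18664e-11
  (+)t^(-21) = 9.55991e-11
  (-)t^(-20) = -2.86797e-10
  (+)t^(-19) = 8.60392e-10
  (+)t^(-17) = 7.74352e-09
Sum = (-1.54773e-25) + (4.64319e-25) + (-1.39296e-24) + (4.17887e-24) + (-1.25366e-23) + (3.76098e-23) + (-1.12829e-22) + (3.38488e-22) + (-1.01546e-21) + (3.04639e-21) + (-9.13918e-21) + (2.74175e-20) + (-8.22526e-20) + (2.46758e-19) + (-7.40274e-19) + (2.22082e-18) + (-6.66246e-18) + (1.99874e-17) + (-5.99622e-17) + (1.79887e-16) + (-5.3966e-16) + (1.61898e-15) + (-4.85694e-15) + (1.45708e-14) + (-4.37124e-14) + (1.31137e-13) + (-3.93412e-13) + (1.18024e-12) + (-3.54071e-12) + (1.06221e-11) + (-3.18664e-11) + (9.55991e-11) + (-2.86797e-10) + (8.60392e-10) + (7.74352e-09)
= 8.388818073e-09
Rounded to 6 significant figures: 8.38882e-09

8.38882e-09


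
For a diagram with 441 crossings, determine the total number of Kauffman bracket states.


Each crossing contributes 2 choices (A-smoothing or B-smoothing).
Total states = 2^441 = 5678427533559428832416592249125035424637823130369672345949142181098744438385921275985867583701277855943457200048954515105739075223552

5678427533559428832416592249125035424637823130369672345949142181098744438385921275985867583701277855943457200048954515105739075223552


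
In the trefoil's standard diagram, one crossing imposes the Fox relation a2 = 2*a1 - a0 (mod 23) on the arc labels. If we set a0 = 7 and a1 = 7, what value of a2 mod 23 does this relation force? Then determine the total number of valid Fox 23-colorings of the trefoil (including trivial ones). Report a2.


Step 1: Apply the given crossing relation 2*a1 - a0 - a2 = 0 (mod 23).
  a2 = 2*a1 - a0 mod 23
  a2 = 2*7 - 7 mod 23
  a2 = 14 - 7 mod 23
  a2 = 7 mod 23 = 7
Step 2: The trefoil has determinant 3.
  Number of Fox p-colorings (p prime) is p^2 if p = 3, else p.
  Since 23 does not divide 3, only trivial (constant) colorings exist.
  (Here a0 = a1 = a2 = 7, the constant coloring, which is valid.)
  Total colorings = 23
Step 3: a2 = 7, total Fox 23-colorings = 23

7


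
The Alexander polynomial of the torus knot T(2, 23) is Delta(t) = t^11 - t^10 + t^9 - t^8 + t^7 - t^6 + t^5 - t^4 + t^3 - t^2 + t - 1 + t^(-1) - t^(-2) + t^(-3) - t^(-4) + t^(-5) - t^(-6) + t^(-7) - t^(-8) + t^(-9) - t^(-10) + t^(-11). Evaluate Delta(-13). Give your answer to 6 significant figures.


Substituting t = -13 into Delta(t) = t^11 - t^10 + t^9 - t^8 + t^7 - t^6 + t^5 - t^4 + t^3 - t^2 + t - 1 + t^(-1) - t^(-2) + t^(-3) - t^(-4) + t^(-5) - t^(-6) + t^(-7) - t^(-8) + t^(-9) - t^(-10) + t^(-11):
Term values: (-1792160394037) + (-137858491849) + (-10604499373) + (-815730721) + (-62748517) + (-4826809) + (-371293) + (-28561) + (-2197) + (-169) + (-13) + (-1) + (-0.0769231) + (-0.00591716) + (-0.000455166) + (-3.50128e-05) + (-2.69329e-06) + (-2.07176e-07) + (-1.59366e-08) + (-1.22589e-09) + (-9.42996e-11) + (-7.25382e-12) + (-5.57986e-13)
Sum = -1.941507094e+12
Rounded to 6 significant figures: -1.94151e+12

-1.94151e+12


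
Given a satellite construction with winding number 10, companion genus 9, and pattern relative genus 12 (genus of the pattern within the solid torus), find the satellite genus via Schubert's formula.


Schubert: g(satellite) = g_rel(pattern) + |winding| * g(companion),
where g_rel(pattern) is the genus of the pattern relative to the solid torus.
= 12 + 10 * 9
= 12 + 90 = 102

102


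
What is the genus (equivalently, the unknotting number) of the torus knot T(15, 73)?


For a torus knot T(p,q), both the unknotting number and genus equal (p-1)(q-1)/2.
= (15-1)(73-1)/2
= 14*72/2
= 1008/2 = 504

504


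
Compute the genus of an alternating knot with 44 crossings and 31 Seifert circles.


For alternating knots, g = (c - s + 1)/2.
= (44 - 31 + 1)/2
= 14/2 = 7

7


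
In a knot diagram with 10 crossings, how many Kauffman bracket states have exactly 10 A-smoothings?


We choose which 10 of 10 crossings get A-smoothings.
C(10, 10) = 10! / (10! * 0!)
= 1

1


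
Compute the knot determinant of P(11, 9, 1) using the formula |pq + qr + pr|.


Step 1: Compute pq + qr + pr.
pq = 11*9 = 99
qr = 9*1 = 9
pr = 11*1 = 11
pq + qr + pr = 99 + 9 + 11 = 119
Step 2: Take absolute value.
det(P(11,9,1)) = |119| = 119

119


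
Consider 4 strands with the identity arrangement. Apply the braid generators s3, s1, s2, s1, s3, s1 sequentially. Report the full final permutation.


Starting with identity [1, 2, 3, 4].
Apply generators in sequence:
  After s3: [1, 2, 4, 3]
  After s1: [2, 1, 4, 3]
  After s2: [2, 4, 1, 3]
  After s1: [4, 2, 1, 3]
  After s3: [4, 2, 3, 1]
  After s1: [2, 4, 3, 1]
Final permutation: [2, 4, 3, 1]

[2, 4, 3, 1]


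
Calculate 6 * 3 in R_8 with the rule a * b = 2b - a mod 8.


6 * 3 = 2*3 - 6 mod 8
= 6 - 6 mod 8
= 0 mod 8 = 0

0


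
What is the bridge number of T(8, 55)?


The bridge number of T(p,q) is min(p,q).
min(8, 55) = 8

8


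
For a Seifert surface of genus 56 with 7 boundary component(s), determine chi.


chi = 2 - 2g - b
= 2 - 2*56 - 7
= 2 - 112 - 7 = -117

-117


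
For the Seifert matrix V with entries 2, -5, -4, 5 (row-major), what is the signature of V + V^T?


Step 1: V + V^T = [[4, -9], [-9, 10]]
Step 2: trace = 14, det = -41
Step 3: Discriminant = 14^2 - 4*(-41) = 360
Step 4: Eigenvalues: 16.4868, -2.48683
Step 5: Signature = (# positive eigenvalues) - (# negative eigenvalues) = 0

0


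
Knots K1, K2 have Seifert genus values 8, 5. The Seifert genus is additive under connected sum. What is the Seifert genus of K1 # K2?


The Seifert genus is additive under connected sum.
Seifert genus(K1 # K2) = (8) + (5)
= 13

13


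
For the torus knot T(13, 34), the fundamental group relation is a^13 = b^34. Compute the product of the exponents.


The relation is a^13 = b^34.
Product of exponents = 13 * 34
= 442

442


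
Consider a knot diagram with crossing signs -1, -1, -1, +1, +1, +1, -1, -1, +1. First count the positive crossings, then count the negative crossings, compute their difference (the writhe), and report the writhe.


Step 1: Count positive crossings (+1).
Positive crossings: 4
Step 2: Count negative crossings (-1).
Negative crossings: 5
Step 3: Writhe = (positive) - (negative)
w = 4 - 5 = -1
Step 4: |w| = 1, and w is negative

-1


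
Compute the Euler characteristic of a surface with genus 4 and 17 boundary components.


chi = 2 - 2g - b
= 2 - 2*4 - 17
= 2 - 8 - 17 = -23

-23


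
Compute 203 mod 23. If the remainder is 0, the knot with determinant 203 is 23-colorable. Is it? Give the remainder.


Step 1: A knot is p-colorable if and only if p divides its determinant.
Step 2: Compute 203 mod 23.
203 = 8 * 23 + 19
Step 3: 203 mod 23 = 19
Step 4: The knot is 23-colorable: no

19


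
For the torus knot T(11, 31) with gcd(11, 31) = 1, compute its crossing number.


For a torus knot T(p, q) with gcd(p,q)=1,
the crossing number is min(p*(q-1), q*(p-1)).
p*(q-1) = 11*30 = 330
q*(p-1) = 31*10 = 310
min(330, 310) = 310

310


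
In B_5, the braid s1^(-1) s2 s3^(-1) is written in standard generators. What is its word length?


The word length counts the number of generators (including inverses).
Listing each generator: s1^(-1), s2, s3^(-1)
There are 3 generators in this braid word.

3


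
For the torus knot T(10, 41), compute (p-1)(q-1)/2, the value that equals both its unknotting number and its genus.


For a torus knot T(p,q), both the unknotting number and genus equal (p-1)(q-1)/2.
= (10-1)(41-1)/2
= 9*40/2
= 360/2 = 180

180


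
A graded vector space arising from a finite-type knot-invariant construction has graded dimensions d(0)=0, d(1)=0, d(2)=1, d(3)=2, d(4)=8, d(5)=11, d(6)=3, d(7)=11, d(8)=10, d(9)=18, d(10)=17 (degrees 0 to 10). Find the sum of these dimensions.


Total dimension = d(0) + d(1) + ... + d(10)
= 0 + 0 + 1 + 2 + 8 + 11 + 3 + 11 + 10 + 18 + 17
= 81

81


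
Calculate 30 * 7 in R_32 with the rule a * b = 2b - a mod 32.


30 * 7 = 2*7 - 30 mod 32
= 14 - 30 mod 32
= -16 mod 32 = 16

16


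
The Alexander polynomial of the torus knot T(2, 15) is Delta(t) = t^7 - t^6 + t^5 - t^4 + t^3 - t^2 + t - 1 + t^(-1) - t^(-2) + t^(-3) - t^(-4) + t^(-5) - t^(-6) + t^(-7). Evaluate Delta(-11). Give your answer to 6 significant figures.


Substituting t = -11 into Delta(t) = t^7 - t^6 + t^5 - t^4 + t^3 - t^2 + t - 1 + t^(-1) - t^(-2) + t^(-3) - t^(-4) + t^(-5) - t^(-6) + t^(-7):
Term values: (-19487171) + (-1771561) + (-161051) + (-14641) + (-1331) + (-121) + (-11) + (-1) + (-0.0909091) + (-0.00826446) + (-0.000751315) + (-6.83013e-05) + (-6.20921e-06) + (-5.64474e-07) + (-5.13158e-08)
Sum = -21435888.1
Rounded to 6 significant figures: -2.14359e+07

-2.14359e+07


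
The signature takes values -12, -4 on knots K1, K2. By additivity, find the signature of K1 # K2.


The signature is additive under connected sum.
signature(K1 # K2) = (-12) + (-4)
= -16

-16


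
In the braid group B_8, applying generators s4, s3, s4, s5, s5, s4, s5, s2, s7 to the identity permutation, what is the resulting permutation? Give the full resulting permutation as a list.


Starting with identity [1, 2, 3, 4, 5, 6, 7, 8].
Apply generators in sequence:
  After s4: [1, 2, 3, 5, 4, 6, 7, 8]
  After s3: [1, 2, 5, 3, 4, 6, 7, 8]
  After s4: [1, 2, 5, 4, 3, 6, 7, 8]
  After s5: [1, 2, 5, 4, 6, 3, 7, 8]
  After s5: [1, 2, 5, 4, 3, 6, 7, 8]
  After s4: [1, 2, 5, 3, 4, 6, 7, 8]
  After s5: [1, 2, 5, 3, 6, 4, 7, 8]
  After s2: [1, 5, 2, 3, 6, 4, 7, 8]
  After s7: [1, 5, 2, 3, 6, 4, 8, 7]
Final permutation: [1, 5, 2, 3, 6, 4, 8, 7]

[1, 5, 2, 3, 6, 4, 8, 7]


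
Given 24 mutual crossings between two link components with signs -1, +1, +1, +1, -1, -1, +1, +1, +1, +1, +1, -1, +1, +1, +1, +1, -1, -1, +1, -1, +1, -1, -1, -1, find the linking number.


Step 1: Count positive crossings: 14
Step 2: Count negative crossings: 10
Step 3: Sum of signs = 14 - 10 = 4
Step 4: Linking number = sum/2 = 4/2 = 2

2


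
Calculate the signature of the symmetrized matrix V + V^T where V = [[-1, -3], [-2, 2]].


Step 1: V + V^T = [[-2, -5], [-5, 4]]
Step 2: trace = 2, det = -33
Step 3: Discriminant = 2^2 - 4*(-33) = 136
Step 4: Eigenvalues: 6.83095, -4.83095
Step 5: Signature = (# positive eigenvalues) - (# negative eigenvalues) = 0

0


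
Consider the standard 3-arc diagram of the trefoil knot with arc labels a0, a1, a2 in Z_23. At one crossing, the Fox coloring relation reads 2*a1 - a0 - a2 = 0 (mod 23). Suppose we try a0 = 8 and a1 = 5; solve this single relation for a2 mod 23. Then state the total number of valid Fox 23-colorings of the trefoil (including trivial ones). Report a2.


Step 1: Apply the given crossing relation 2*a1 - a0 - a2 = 0 (mod 23).
  a2 = 2*a1 - a0 mod 23
  a2 = 2*5 - 8 mod 23
  a2 = 10 - 8 mod 23
  a2 = 2 mod 23 = 2
Step 2: The trefoil has determinant 3.
  Number of Fox p-colorings (p prime) is p^2 if p = 3, else p.
  Since 23 does not divide 3, only trivial (constant) colorings exist.
  (So the trial a0 = 8, a1 = 5 with a0 != a1 does NOT extend to a valid coloring of the whole trefoil: the other two crossing relations require 3*(a1 - a0) = 0 (mod 23), which fails.)
  Total colorings = 23
Step 3: a2 = 2, total Fox 23-colorings = 23

2


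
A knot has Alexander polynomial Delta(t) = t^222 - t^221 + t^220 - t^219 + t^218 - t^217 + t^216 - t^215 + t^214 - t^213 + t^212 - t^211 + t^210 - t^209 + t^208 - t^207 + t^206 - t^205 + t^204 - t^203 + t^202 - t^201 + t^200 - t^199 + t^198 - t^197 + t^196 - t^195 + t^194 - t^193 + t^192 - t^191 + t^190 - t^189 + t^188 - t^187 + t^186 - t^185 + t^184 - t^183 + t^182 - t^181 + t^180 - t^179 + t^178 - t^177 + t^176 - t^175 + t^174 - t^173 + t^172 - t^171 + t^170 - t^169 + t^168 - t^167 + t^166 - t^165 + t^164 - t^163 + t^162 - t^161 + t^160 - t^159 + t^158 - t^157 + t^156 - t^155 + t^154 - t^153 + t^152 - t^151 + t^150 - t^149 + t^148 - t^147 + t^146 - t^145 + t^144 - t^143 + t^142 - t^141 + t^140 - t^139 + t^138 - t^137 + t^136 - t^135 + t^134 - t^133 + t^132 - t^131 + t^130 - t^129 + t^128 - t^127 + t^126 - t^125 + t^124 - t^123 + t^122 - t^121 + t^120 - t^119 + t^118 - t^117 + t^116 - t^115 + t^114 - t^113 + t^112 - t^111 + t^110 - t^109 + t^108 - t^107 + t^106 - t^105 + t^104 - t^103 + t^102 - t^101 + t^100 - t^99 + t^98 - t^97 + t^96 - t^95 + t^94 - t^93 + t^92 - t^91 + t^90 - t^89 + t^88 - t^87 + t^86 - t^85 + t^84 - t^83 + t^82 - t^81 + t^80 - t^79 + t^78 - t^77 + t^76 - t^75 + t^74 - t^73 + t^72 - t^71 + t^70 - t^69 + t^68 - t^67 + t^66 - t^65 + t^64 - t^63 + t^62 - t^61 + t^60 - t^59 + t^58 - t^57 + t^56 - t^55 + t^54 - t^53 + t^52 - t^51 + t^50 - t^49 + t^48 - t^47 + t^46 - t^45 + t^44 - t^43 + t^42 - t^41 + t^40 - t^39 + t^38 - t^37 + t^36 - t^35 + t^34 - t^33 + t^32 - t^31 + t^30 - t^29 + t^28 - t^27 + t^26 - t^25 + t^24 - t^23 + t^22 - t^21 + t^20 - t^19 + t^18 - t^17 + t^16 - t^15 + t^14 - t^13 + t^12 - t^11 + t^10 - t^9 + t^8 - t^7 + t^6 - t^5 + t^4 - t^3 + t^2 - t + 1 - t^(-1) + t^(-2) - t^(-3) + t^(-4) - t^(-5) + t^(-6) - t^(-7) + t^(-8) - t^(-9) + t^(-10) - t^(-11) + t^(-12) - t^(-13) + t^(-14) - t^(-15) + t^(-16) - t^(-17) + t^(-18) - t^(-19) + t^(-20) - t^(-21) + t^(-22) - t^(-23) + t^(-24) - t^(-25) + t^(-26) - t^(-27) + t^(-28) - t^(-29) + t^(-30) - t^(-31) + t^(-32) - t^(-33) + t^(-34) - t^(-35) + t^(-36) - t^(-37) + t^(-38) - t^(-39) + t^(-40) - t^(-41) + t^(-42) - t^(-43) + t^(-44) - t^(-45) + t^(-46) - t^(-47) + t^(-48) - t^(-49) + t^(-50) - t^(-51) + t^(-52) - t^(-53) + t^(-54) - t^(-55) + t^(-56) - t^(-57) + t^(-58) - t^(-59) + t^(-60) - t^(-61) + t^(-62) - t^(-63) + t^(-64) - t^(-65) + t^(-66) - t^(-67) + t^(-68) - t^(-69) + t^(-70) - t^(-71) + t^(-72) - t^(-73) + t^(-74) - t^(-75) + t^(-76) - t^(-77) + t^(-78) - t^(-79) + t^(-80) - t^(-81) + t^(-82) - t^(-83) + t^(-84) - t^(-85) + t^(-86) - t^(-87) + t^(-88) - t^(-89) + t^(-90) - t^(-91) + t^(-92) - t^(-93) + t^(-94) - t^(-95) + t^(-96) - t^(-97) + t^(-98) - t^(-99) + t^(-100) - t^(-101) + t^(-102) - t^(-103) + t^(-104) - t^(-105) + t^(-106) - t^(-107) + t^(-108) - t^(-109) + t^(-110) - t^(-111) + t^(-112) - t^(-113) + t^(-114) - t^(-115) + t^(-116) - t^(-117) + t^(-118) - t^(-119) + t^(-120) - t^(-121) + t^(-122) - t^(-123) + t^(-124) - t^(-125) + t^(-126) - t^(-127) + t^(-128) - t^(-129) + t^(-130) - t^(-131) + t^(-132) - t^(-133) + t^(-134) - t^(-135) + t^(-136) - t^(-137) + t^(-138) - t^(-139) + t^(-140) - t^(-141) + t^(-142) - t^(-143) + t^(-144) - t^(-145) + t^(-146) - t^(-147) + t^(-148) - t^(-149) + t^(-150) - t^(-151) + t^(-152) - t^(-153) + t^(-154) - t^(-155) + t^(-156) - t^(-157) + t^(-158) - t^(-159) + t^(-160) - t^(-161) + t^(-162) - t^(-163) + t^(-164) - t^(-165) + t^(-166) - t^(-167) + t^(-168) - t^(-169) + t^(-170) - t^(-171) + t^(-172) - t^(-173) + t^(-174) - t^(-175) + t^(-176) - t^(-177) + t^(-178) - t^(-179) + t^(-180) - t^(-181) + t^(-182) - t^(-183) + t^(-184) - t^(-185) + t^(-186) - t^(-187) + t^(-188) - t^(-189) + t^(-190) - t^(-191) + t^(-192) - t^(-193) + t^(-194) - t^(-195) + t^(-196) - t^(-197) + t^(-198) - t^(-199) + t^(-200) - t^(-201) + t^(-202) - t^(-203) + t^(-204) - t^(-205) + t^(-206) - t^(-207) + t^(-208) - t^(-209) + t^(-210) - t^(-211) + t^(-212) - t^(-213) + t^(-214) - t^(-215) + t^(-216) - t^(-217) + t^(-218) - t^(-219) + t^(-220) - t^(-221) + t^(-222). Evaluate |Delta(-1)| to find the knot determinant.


Step 1: The polynomial has 445 terms with alternating signs, exponents from 222 down to -222.
Step 2: Substitute t = -1. The i-th term has coefficient (-1)^i and exponent (m-i),
  so its value is (-1)^i * (-1)^(m-i) = (-1)^m = 1 for every i.
Step 3: All 445 terms equal 1, so Delta(-1) = 445 * (1) = 445
Step 4: |Delta(-1)| = 445

445


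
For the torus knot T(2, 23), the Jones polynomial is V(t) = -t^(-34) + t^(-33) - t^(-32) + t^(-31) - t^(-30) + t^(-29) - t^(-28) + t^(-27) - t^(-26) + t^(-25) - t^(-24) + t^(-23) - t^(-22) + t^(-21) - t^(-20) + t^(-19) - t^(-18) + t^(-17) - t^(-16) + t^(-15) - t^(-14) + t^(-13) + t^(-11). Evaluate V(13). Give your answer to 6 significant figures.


Substituting t = 13 into V(t) = -t^(-34) + t^(-33) - t^(-32) + t^(-31) - t^(-30) + t^(-29) - t^(-28) + t^(-27) - t^(-26) + t^(-25) - t^(-24) + t^(-23) - t^(-22) + t^(-21) - t^(-20) + t^(-19) - t^(-18) + t^(-17) - t^(-16) + t^(-15) - t^(-14) + t^(-13) + t^(-11):
  (-)t^(-34) = -1.33637e-38
  (+)t^(-33) = 1.73728e-37
  (-)t^(-32) = -2.25846e-36
  (+)t^(-31) = 2.936e-35
  (-)t^(-30) = -3.8168e-34
  (+)t^(-29) = 4.96184e-33
  (-)t^(-28) = -6.45039e-32
  (+)t^(-27) = 8.38551e-31
  (-)t^(-26) = -1.09012e-29
  (+)t^(-25) = 1.41715e-28
  (-)t^(-24) = -1.8423e-27
  (+)t^(-23) = 2.39499e-26
  (-)t^(-22) = -3.11348e-25
  (+)t^(-21) = 4.04753e-24
  (-)t^(-20) = -5.26178e-23
  (+)t^(-19) = 6.84032e-22
  (-)t^(-18) = -8.89241e-21
  (+)t^(-17) = 1.15601e-19
  (-)t^(-16) = -1.50282e-18
  (+)t^(-15) = 1.95366e-17
  (-)t^(-14) = -2.53976e-16
  (+)t^(-13) = 3.30169e-15
  (+)t^(-11) = 5.57986e-13
Sum = (-1.33637e-38) + (1.73728e-37) + (-2.25846e-36) + (2.936e-35) + (-3.8168e-34) + (4.96184e-33) + (-6.45039e-32) + (8.38551e-31) + (-1.09012e-29) + (1.41715e-28) + (-1.8423e-27) + (2.39499e-26) + (-3.11348e-25) + (4.04753e-24) + (-5.26178e-23) + (6.84032e-22) + (-8.89241e-21) + (1.15601e-19) + (-1.50282e-18) + (1.95366e-17) + (-2.53976e-16) + (3.30169e-15) + (5.57986e-13)
= 5.610516273e-13
Rounded to 6 significant figures: 5.61052e-13

5.61052e-13


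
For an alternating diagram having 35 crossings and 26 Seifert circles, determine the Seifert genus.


For alternating knots, g = (c - s + 1)/2.
= (35 - 26 + 1)/2
= 10/2 = 5

5


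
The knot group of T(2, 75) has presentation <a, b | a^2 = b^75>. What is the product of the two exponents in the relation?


The relation is a^2 = b^75.
Product of exponents = 2 * 75
= 150

150


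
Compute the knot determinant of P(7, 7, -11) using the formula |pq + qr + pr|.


Step 1: Compute pq + qr + pr.
pq = 7*7 = 49
qr = 7*(-11) = -77
pr = 7*(-11) = -77
pq + qr + pr = 49 + (-77) + (-77) = -105
Step 2: Take absolute value.
det(P(7,7,-11)) = |-105| = 105

105


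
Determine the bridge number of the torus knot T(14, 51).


The bridge number of T(p,q) is min(p,q).
min(14, 51) = 14

14


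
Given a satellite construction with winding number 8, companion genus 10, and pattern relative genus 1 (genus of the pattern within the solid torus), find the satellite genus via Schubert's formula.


Schubert: g(satellite) = g_rel(pattern) + |winding| * g(companion),
where g_rel(pattern) is the genus of the pattern relative to the solid torus.
= 1 + 8 * 10
= 1 + 80 = 81

81


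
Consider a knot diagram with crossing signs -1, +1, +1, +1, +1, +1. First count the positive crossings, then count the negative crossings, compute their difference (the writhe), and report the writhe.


Step 1: Count positive crossings (+1).
Positive crossings: 5
Step 2: Count negative crossings (-1).
Negative crossings: 1
Step 3: Writhe = (positive) - (negative)
w = 5 - 1 = 4
Step 4: |w| = 4, and w is positive

4


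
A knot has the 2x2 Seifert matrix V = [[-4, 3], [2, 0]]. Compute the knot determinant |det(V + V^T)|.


Step 1: Form V + V^T where V = [[-4, 3], [2, 0]]
  V^T = [[-4, 2], [3, 0]]
  V + V^T = [[-8, 5], [5, 0]]
Step 2: det(V + V^T) = (-8)*0 - 5*5
  = 0 - 25 = -25
Step 3: Knot determinant = |det(V + V^T)| = |-25| = 25

25


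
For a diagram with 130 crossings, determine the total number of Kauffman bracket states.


Each crossing contributes 2 choices (A-smoothing or B-smoothing).
Total states = 2^130 = 1361129467683753853853498429727072845824

1361129467683753853853498429727072845824


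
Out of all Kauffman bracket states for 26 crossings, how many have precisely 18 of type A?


We choose which 18 of 26 crossings get A-smoothings.
C(26, 18) = 26! / (18! * 8!)
= 1562275

1562275


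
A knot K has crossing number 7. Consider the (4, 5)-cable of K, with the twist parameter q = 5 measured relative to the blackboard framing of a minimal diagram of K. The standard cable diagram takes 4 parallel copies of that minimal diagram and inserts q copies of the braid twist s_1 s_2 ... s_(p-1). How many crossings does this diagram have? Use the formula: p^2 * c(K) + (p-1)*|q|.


Step 1: Each of the c(K) crossings of the companion diagram becomes p*p = p^2 crossings among the p parallel strands, and each of the |q| twists s_1 s_2 ... s_(p-1) adds (p-1) crossings.
  Crossings = p^2 * c(K) + (p-1)*|q|
Step 2: = 4^2 * 7 + (4-1)*5
Step 3: = 16*7 + 3*5
Step 4: = 112 + 15 = 127

127
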